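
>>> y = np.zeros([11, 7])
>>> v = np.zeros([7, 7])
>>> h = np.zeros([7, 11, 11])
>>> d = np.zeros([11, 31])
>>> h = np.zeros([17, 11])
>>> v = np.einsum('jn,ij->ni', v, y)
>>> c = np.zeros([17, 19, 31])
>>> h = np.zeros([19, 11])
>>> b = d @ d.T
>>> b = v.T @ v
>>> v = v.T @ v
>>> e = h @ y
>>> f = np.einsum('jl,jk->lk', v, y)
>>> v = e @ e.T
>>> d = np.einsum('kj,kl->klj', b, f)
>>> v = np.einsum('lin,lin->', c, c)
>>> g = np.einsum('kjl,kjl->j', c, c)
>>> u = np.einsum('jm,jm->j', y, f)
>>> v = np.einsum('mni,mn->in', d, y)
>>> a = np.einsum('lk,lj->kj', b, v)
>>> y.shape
(11, 7)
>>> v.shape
(11, 7)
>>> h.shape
(19, 11)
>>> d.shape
(11, 7, 11)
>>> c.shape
(17, 19, 31)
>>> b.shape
(11, 11)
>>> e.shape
(19, 7)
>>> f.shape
(11, 7)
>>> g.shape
(19,)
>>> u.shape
(11,)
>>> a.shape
(11, 7)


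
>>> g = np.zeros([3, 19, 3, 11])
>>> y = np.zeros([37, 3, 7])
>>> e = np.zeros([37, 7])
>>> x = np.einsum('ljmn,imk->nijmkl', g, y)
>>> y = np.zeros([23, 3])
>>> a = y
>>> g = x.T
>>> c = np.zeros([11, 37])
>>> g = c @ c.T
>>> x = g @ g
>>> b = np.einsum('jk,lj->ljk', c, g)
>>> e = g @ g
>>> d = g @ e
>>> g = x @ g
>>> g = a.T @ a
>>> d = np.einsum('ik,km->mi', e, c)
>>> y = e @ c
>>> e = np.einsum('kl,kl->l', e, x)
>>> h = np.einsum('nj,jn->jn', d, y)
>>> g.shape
(3, 3)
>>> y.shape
(11, 37)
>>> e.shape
(11,)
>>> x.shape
(11, 11)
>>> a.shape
(23, 3)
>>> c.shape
(11, 37)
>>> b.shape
(11, 11, 37)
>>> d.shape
(37, 11)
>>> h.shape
(11, 37)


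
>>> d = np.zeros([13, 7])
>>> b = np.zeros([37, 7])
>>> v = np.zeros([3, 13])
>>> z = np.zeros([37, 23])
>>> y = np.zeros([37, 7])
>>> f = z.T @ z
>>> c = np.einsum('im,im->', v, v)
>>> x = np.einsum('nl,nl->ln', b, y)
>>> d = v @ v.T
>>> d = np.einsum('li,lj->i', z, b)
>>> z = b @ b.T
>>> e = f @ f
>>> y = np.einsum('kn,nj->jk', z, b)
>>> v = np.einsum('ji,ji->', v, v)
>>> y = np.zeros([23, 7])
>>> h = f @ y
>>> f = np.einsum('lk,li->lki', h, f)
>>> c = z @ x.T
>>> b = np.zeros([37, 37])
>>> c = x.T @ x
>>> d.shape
(23,)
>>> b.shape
(37, 37)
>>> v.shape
()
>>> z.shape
(37, 37)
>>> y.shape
(23, 7)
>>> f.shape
(23, 7, 23)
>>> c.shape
(37, 37)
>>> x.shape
(7, 37)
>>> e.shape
(23, 23)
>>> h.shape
(23, 7)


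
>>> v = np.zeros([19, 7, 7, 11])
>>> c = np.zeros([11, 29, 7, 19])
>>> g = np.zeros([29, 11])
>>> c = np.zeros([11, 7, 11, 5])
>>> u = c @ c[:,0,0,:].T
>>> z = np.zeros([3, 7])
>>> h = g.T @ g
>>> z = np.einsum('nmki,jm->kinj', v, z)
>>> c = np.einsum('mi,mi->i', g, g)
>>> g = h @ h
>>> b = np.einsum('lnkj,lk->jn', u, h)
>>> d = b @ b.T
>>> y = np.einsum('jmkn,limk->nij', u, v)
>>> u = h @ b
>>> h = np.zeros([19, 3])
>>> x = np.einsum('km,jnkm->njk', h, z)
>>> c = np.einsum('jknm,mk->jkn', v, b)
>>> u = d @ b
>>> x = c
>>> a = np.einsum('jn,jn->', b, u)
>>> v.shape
(19, 7, 7, 11)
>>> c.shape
(19, 7, 7)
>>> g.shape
(11, 11)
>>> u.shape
(11, 7)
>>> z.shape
(7, 11, 19, 3)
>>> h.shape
(19, 3)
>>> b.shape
(11, 7)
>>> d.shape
(11, 11)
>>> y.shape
(11, 7, 11)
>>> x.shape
(19, 7, 7)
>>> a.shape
()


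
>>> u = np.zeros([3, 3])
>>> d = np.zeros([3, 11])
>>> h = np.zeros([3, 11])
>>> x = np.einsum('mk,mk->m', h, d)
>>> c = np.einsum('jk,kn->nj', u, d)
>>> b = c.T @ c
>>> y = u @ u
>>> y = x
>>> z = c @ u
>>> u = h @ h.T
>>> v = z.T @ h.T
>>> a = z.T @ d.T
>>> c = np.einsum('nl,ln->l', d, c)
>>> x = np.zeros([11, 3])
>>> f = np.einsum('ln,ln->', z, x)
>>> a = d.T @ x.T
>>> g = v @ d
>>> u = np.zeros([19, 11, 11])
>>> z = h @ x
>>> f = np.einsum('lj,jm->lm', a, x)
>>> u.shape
(19, 11, 11)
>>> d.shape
(3, 11)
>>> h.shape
(3, 11)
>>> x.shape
(11, 3)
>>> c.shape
(11,)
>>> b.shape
(3, 3)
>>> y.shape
(3,)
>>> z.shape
(3, 3)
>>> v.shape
(3, 3)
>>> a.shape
(11, 11)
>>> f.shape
(11, 3)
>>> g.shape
(3, 11)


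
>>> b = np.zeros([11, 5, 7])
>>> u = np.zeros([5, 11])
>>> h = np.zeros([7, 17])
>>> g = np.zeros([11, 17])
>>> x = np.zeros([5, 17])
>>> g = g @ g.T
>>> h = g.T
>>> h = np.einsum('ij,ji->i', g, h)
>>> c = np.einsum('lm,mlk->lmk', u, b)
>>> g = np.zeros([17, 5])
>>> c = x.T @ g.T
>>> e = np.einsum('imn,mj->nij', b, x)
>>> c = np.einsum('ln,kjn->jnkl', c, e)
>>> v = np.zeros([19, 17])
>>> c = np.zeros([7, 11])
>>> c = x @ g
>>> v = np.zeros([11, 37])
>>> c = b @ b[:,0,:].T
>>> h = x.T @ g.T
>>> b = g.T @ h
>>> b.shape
(5, 17)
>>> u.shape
(5, 11)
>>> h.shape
(17, 17)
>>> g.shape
(17, 5)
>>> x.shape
(5, 17)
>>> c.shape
(11, 5, 11)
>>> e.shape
(7, 11, 17)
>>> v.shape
(11, 37)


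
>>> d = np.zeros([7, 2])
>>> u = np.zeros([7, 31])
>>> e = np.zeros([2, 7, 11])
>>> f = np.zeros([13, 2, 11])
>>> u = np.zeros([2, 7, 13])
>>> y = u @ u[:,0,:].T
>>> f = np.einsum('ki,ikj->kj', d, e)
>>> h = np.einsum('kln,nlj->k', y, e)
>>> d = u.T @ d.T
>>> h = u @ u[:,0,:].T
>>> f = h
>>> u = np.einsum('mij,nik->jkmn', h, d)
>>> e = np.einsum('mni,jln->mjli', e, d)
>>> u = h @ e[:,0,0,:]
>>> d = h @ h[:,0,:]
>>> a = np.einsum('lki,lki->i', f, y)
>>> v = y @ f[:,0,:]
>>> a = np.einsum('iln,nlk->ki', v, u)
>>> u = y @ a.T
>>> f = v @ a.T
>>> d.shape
(2, 7, 2)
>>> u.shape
(2, 7, 11)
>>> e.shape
(2, 13, 7, 11)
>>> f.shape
(2, 7, 11)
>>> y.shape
(2, 7, 2)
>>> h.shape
(2, 7, 2)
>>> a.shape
(11, 2)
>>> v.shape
(2, 7, 2)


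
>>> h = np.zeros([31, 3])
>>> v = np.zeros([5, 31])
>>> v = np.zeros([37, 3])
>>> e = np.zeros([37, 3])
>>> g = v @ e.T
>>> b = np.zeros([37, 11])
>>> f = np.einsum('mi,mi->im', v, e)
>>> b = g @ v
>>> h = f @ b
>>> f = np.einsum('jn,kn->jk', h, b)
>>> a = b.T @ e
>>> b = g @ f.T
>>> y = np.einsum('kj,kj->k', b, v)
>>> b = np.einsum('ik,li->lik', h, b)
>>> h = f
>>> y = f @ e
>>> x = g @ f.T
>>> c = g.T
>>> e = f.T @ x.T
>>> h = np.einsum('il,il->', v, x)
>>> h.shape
()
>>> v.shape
(37, 3)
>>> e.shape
(37, 37)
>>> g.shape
(37, 37)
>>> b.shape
(37, 3, 3)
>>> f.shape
(3, 37)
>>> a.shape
(3, 3)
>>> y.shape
(3, 3)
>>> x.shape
(37, 3)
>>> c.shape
(37, 37)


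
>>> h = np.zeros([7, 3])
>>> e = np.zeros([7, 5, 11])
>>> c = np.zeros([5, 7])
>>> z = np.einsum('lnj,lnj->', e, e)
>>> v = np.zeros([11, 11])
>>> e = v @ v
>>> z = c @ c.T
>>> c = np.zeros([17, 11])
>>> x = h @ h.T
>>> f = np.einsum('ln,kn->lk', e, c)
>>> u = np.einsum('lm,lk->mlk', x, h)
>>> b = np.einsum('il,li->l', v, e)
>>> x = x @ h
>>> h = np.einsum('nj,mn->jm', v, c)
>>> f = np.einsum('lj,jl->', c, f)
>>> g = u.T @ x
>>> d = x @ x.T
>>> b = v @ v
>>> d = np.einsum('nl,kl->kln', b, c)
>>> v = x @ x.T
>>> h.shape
(11, 17)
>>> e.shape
(11, 11)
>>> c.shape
(17, 11)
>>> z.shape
(5, 5)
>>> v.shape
(7, 7)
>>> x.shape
(7, 3)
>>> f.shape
()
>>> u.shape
(7, 7, 3)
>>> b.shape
(11, 11)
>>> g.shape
(3, 7, 3)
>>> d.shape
(17, 11, 11)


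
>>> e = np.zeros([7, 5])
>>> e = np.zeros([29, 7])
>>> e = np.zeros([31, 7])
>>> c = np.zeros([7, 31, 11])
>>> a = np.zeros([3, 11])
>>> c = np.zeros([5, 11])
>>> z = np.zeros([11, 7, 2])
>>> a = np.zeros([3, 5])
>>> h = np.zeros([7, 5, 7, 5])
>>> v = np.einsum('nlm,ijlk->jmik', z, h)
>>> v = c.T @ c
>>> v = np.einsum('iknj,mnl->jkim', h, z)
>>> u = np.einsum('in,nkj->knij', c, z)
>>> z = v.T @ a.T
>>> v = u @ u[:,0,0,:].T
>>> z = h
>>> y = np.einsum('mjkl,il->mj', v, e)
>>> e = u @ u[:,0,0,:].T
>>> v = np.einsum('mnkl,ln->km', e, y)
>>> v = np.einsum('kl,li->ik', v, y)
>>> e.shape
(7, 11, 5, 7)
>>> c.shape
(5, 11)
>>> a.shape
(3, 5)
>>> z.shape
(7, 5, 7, 5)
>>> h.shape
(7, 5, 7, 5)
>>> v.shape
(11, 5)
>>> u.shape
(7, 11, 5, 2)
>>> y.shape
(7, 11)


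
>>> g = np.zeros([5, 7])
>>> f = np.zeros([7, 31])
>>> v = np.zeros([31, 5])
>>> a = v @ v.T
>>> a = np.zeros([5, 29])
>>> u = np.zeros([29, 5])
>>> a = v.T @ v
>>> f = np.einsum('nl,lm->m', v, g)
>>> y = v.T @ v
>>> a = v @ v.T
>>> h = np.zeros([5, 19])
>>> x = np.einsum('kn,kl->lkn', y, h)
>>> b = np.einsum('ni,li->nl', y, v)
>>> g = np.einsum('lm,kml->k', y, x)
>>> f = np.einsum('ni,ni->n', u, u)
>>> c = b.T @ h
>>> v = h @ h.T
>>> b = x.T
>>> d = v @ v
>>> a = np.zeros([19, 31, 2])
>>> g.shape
(19,)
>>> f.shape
(29,)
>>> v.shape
(5, 5)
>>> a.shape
(19, 31, 2)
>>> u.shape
(29, 5)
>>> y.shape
(5, 5)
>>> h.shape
(5, 19)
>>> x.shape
(19, 5, 5)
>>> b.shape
(5, 5, 19)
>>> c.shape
(31, 19)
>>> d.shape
(5, 5)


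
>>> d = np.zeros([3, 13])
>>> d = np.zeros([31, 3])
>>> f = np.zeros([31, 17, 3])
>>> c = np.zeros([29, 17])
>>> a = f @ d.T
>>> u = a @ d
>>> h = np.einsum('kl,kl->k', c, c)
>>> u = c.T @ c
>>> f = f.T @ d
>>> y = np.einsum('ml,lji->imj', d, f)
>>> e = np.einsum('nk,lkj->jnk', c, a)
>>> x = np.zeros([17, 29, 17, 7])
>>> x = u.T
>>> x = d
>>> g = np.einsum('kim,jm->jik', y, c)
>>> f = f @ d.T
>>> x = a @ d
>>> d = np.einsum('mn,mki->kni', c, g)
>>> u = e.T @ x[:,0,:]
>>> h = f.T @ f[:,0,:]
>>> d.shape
(31, 17, 3)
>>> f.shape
(3, 17, 31)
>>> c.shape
(29, 17)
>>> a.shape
(31, 17, 31)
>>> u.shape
(17, 29, 3)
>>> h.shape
(31, 17, 31)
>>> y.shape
(3, 31, 17)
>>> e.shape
(31, 29, 17)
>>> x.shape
(31, 17, 3)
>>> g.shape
(29, 31, 3)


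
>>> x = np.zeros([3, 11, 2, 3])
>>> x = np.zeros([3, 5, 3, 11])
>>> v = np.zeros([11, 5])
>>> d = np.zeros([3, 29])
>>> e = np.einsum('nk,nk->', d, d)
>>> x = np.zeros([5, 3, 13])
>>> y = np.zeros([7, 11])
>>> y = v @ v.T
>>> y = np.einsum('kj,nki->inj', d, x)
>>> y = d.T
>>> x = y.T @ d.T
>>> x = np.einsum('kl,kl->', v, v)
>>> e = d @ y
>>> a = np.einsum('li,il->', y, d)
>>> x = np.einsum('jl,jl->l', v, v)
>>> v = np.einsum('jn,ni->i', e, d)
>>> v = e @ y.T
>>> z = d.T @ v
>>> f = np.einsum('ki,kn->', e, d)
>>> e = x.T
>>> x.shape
(5,)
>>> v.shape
(3, 29)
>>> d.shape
(3, 29)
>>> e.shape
(5,)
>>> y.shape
(29, 3)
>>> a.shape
()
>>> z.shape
(29, 29)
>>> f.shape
()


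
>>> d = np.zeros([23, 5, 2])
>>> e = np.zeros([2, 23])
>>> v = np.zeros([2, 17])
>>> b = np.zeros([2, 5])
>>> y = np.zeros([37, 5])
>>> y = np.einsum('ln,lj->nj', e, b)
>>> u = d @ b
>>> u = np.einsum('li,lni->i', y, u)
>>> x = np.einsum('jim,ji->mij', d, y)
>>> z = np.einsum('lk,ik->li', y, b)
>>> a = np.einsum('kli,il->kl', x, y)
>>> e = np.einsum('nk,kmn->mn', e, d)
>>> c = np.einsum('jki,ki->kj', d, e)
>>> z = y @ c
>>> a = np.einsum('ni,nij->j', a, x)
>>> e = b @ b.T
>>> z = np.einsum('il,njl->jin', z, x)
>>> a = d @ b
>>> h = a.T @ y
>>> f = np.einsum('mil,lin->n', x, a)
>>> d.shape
(23, 5, 2)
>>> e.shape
(2, 2)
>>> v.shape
(2, 17)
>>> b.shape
(2, 5)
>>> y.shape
(23, 5)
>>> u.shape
(5,)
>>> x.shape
(2, 5, 23)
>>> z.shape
(5, 23, 2)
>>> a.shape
(23, 5, 5)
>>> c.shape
(5, 23)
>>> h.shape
(5, 5, 5)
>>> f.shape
(5,)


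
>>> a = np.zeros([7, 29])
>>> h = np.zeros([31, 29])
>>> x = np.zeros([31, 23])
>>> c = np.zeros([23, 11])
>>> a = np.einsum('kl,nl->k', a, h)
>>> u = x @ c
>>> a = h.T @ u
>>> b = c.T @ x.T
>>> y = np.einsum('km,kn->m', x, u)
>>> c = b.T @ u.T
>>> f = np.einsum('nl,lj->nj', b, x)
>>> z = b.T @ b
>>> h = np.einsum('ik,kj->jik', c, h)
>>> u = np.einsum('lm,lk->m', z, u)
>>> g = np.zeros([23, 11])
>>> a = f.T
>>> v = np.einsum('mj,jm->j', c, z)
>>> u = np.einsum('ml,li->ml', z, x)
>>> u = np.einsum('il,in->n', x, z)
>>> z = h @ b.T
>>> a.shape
(23, 11)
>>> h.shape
(29, 31, 31)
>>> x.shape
(31, 23)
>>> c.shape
(31, 31)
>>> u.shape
(31,)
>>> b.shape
(11, 31)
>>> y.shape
(23,)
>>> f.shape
(11, 23)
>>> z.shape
(29, 31, 11)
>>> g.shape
(23, 11)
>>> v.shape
(31,)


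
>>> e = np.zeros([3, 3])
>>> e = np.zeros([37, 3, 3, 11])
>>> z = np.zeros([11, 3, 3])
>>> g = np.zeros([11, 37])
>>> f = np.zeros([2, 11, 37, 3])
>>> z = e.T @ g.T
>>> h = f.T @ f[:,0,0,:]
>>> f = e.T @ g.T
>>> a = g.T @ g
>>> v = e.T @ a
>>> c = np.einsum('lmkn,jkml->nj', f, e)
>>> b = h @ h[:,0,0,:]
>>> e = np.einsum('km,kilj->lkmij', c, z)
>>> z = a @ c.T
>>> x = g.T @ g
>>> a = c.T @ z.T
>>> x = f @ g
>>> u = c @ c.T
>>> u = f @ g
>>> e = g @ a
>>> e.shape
(11, 37)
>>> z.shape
(37, 11)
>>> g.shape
(11, 37)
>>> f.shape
(11, 3, 3, 11)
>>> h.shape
(3, 37, 11, 3)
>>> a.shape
(37, 37)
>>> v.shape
(11, 3, 3, 37)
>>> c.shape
(11, 37)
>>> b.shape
(3, 37, 11, 3)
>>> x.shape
(11, 3, 3, 37)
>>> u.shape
(11, 3, 3, 37)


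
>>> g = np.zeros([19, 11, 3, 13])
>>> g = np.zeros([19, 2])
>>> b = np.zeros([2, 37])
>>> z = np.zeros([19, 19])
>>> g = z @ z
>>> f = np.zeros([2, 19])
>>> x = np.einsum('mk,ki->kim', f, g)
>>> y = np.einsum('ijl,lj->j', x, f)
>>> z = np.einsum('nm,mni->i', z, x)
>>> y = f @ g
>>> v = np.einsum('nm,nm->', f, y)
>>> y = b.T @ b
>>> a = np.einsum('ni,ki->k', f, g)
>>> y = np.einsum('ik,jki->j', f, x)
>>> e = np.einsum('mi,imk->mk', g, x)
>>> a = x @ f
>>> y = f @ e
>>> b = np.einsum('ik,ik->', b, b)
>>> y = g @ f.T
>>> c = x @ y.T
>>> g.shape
(19, 19)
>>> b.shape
()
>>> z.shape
(2,)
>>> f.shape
(2, 19)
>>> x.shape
(19, 19, 2)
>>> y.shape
(19, 2)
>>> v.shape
()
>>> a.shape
(19, 19, 19)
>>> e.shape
(19, 2)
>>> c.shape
(19, 19, 19)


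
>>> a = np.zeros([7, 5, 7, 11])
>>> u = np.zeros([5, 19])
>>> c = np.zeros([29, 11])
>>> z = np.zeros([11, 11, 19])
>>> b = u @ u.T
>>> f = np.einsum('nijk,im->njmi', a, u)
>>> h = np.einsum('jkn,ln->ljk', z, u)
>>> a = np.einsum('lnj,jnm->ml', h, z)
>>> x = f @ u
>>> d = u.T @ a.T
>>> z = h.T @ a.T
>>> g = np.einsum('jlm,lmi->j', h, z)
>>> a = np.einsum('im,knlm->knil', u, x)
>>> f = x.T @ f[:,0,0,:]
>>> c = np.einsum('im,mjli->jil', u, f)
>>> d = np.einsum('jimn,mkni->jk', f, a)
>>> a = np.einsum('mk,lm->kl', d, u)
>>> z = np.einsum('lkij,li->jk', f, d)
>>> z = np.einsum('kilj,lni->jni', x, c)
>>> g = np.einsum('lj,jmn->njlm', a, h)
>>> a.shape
(7, 5)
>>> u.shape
(5, 19)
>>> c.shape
(19, 5, 7)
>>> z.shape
(19, 5, 7)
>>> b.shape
(5, 5)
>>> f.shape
(19, 19, 7, 5)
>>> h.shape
(5, 11, 11)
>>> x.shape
(7, 7, 19, 19)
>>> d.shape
(19, 7)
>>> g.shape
(11, 5, 7, 11)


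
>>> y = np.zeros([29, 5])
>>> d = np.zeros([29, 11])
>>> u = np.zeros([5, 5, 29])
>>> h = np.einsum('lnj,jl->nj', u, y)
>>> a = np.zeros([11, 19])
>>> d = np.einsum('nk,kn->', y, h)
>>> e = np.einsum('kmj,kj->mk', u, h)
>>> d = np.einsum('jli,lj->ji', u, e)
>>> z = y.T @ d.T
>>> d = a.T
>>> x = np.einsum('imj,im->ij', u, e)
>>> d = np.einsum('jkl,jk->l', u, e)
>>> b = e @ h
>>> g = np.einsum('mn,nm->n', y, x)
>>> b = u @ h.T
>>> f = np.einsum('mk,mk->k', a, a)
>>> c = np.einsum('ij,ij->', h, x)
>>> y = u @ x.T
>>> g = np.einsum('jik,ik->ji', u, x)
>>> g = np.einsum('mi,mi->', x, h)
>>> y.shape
(5, 5, 5)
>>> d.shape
(29,)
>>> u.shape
(5, 5, 29)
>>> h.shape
(5, 29)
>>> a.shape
(11, 19)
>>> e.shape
(5, 5)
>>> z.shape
(5, 5)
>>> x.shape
(5, 29)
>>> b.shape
(5, 5, 5)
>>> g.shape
()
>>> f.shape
(19,)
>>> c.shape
()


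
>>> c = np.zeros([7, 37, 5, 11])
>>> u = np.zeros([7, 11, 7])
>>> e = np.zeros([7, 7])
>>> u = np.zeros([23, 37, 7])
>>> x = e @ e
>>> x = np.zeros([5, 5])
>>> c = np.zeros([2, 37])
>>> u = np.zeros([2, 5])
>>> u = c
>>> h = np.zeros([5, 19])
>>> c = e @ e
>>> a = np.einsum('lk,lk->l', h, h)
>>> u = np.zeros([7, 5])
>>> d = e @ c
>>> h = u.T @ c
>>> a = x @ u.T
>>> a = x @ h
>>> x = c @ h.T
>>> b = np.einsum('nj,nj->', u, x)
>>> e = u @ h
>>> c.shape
(7, 7)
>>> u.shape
(7, 5)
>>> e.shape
(7, 7)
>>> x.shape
(7, 5)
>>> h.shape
(5, 7)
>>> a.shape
(5, 7)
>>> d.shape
(7, 7)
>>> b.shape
()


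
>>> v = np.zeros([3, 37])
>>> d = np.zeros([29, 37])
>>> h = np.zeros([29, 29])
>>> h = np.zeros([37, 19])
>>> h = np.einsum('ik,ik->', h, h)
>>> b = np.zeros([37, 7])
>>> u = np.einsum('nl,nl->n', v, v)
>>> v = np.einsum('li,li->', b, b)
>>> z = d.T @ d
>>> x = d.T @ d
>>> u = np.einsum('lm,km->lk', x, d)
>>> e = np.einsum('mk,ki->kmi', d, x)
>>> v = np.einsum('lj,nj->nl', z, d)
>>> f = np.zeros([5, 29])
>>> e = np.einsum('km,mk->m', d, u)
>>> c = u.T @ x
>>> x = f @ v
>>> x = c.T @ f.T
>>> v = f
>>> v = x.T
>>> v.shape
(5, 37)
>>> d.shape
(29, 37)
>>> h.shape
()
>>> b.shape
(37, 7)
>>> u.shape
(37, 29)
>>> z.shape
(37, 37)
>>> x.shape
(37, 5)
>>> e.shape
(37,)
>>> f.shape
(5, 29)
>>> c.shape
(29, 37)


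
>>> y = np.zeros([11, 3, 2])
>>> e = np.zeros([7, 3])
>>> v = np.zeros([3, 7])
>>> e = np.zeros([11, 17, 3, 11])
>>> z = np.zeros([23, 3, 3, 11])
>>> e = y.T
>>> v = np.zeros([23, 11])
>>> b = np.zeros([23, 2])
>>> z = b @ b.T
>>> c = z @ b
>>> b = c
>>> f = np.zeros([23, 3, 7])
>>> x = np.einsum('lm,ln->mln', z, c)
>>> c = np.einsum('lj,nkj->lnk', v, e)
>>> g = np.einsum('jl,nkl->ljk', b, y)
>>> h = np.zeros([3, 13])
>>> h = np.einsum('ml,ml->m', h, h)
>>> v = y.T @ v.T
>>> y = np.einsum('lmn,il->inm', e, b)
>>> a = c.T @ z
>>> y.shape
(23, 11, 3)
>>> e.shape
(2, 3, 11)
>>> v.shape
(2, 3, 23)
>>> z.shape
(23, 23)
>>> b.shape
(23, 2)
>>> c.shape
(23, 2, 3)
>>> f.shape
(23, 3, 7)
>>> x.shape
(23, 23, 2)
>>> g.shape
(2, 23, 3)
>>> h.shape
(3,)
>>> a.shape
(3, 2, 23)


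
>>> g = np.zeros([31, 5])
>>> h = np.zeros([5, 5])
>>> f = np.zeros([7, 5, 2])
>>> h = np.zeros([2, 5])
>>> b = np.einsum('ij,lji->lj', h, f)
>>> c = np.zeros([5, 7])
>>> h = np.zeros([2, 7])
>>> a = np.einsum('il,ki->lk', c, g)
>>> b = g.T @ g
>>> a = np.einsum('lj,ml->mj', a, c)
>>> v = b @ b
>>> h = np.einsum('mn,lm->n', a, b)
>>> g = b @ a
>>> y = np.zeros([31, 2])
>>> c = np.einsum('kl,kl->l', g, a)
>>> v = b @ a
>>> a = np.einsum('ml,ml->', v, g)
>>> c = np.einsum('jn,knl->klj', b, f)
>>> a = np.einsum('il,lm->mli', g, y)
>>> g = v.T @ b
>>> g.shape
(31, 5)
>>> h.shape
(31,)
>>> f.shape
(7, 5, 2)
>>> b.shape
(5, 5)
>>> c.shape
(7, 2, 5)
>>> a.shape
(2, 31, 5)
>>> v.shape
(5, 31)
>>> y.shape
(31, 2)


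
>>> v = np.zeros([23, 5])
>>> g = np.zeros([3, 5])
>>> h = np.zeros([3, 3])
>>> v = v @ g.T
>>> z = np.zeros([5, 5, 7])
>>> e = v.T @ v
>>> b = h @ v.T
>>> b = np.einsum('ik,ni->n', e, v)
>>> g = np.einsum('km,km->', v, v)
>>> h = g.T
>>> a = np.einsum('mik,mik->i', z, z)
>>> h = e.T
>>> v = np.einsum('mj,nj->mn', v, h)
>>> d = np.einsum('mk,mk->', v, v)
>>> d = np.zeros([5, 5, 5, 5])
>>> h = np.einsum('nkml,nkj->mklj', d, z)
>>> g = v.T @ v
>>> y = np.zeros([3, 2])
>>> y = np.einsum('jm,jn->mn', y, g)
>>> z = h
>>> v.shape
(23, 3)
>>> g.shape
(3, 3)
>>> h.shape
(5, 5, 5, 7)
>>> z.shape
(5, 5, 5, 7)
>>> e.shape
(3, 3)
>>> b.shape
(23,)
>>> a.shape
(5,)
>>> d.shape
(5, 5, 5, 5)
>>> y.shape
(2, 3)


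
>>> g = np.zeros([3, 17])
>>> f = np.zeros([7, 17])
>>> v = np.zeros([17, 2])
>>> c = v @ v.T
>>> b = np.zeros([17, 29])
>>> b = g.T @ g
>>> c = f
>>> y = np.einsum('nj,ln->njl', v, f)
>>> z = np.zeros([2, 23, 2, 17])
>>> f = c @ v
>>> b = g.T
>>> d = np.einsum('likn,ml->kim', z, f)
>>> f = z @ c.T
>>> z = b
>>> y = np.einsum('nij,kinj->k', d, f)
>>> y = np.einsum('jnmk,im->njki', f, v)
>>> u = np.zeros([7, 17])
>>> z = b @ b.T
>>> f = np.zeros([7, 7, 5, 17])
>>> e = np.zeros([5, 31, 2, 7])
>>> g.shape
(3, 17)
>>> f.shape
(7, 7, 5, 17)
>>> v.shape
(17, 2)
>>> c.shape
(7, 17)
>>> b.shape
(17, 3)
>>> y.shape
(23, 2, 7, 17)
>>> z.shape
(17, 17)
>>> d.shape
(2, 23, 7)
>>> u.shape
(7, 17)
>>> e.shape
(5, 31, 2, 7)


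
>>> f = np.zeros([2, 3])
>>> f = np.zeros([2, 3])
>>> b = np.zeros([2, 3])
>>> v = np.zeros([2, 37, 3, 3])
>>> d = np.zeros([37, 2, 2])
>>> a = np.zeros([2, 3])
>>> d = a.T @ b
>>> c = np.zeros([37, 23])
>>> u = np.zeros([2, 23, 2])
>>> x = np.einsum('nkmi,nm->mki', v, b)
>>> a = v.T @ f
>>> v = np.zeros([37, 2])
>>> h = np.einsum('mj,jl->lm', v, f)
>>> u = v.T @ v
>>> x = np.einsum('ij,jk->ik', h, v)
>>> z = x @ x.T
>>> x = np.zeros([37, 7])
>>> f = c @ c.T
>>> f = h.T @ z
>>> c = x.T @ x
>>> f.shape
(37, 3)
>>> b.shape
(2, 3)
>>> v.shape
(37, 2)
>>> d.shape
(3, 3)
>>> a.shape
(3, 3, 37, 3)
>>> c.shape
(7, 7)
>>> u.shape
(2, 2)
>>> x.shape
(37, 7)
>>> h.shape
(3, 37)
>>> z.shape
(3, 3)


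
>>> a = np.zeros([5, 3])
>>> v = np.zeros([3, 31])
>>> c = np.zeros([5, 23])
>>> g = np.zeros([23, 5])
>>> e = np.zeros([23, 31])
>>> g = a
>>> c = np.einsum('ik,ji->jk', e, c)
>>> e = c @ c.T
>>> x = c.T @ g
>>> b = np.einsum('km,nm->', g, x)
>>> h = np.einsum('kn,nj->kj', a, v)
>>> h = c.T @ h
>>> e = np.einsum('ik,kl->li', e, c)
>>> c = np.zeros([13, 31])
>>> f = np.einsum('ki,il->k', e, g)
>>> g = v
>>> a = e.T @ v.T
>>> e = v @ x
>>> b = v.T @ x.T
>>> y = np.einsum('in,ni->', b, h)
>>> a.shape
(5, 3)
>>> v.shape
(3, 31)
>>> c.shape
(13, 31)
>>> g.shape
(3, 31)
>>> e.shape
(3, 3)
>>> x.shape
(31, 3)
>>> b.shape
(31, 31)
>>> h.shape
(31, 31)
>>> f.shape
(31,)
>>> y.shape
()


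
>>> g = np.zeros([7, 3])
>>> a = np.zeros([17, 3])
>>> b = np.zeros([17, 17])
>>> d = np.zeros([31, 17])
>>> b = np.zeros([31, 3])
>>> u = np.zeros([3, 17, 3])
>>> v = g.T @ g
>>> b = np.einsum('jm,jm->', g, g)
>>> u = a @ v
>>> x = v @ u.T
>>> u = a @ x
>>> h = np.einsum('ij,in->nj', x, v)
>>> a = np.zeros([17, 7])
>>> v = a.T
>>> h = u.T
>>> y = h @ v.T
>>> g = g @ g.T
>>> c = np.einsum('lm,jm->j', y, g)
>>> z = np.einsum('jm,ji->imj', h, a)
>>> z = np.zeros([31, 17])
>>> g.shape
(7, 7)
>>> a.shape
(17, 7)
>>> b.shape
()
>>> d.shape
(31, 17)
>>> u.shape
(17, 17)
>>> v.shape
(7, 17)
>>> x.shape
(3, 17)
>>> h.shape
(17, 17)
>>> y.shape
(17, 7)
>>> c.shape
(7,)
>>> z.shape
(31, 17)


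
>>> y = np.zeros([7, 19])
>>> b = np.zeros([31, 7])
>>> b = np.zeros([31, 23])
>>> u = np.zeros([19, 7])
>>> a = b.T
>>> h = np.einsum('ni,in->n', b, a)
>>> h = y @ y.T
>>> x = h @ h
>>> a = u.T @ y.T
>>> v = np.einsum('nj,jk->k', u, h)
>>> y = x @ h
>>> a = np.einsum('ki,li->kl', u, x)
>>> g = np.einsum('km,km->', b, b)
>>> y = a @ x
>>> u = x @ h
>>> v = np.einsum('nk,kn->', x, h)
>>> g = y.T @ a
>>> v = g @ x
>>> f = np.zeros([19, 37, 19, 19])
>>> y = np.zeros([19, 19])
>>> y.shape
(19, 19)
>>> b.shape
(31, 23)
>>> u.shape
(7, 7)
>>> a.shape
(19, 7)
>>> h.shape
(7, 7)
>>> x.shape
(7, 7)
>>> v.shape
(7, 7)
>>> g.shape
(7, 7)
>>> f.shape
(19, 37, 19, 19)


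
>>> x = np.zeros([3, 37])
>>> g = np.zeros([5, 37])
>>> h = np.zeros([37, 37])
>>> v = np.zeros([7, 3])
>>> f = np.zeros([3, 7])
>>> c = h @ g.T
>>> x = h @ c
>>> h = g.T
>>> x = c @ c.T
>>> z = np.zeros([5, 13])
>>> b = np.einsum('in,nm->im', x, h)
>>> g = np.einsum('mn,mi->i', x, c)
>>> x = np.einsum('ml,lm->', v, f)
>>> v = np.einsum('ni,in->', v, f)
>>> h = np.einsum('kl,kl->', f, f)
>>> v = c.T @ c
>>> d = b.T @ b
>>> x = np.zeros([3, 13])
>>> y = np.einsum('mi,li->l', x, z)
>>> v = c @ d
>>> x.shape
(3, 13)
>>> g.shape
(5,)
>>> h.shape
()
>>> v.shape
(37, 5)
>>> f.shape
(3, 7)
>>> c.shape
(37, 5)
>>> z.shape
(5, 13)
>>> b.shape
(37, 5)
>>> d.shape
(5, 5)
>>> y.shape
(5,)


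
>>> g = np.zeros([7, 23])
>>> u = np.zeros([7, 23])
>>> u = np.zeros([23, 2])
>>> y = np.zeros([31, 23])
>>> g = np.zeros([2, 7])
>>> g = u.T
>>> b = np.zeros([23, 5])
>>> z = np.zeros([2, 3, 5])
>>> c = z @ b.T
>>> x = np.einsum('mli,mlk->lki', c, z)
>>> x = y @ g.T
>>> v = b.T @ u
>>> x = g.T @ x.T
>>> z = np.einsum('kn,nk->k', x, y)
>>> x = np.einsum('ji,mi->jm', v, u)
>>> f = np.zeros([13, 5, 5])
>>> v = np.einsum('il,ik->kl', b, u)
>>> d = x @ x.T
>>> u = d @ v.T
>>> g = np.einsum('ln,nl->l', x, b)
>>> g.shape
(5,)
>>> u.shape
(5, 2)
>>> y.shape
(31, 23)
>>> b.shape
(23, 5)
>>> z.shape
(23,)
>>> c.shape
(2, 3, 23)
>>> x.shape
(5, 23)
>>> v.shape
(2, 5)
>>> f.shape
(13, 5, 5)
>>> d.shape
(5, 5)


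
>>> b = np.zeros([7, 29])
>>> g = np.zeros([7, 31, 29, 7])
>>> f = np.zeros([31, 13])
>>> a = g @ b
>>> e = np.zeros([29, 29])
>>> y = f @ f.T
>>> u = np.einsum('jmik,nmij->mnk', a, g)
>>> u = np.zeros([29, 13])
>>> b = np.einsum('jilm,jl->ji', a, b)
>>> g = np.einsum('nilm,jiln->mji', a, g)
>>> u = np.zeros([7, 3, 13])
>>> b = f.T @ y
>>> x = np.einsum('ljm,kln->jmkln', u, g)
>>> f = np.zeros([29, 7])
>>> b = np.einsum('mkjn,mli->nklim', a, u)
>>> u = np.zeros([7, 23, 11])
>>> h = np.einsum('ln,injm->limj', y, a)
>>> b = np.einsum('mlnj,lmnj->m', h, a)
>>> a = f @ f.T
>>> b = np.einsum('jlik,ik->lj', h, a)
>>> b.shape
(7, 31)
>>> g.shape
(29, 7, 31)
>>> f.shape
(29, 7)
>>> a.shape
(29, 29)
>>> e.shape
(29, 29)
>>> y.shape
(31, 31)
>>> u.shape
(7, 23, 11)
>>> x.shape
(3, 13, 29, 7, 31)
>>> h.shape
(31, 7, 29, 29)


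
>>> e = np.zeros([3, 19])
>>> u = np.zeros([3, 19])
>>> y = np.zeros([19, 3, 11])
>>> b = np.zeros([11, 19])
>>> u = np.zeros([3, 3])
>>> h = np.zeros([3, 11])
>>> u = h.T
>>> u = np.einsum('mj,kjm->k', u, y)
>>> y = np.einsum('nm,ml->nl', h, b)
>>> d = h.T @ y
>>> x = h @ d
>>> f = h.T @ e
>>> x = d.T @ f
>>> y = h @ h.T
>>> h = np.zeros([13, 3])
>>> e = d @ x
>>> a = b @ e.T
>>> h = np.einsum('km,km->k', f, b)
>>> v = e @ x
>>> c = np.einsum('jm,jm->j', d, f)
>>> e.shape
(11, 19)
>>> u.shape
(19,)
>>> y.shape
(3, 3)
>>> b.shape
(11, 19)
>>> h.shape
(11,)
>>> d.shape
(11, 19)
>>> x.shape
(19, 19)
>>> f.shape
(11, 19)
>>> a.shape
(11, 11)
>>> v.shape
(11, 19)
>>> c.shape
(11,)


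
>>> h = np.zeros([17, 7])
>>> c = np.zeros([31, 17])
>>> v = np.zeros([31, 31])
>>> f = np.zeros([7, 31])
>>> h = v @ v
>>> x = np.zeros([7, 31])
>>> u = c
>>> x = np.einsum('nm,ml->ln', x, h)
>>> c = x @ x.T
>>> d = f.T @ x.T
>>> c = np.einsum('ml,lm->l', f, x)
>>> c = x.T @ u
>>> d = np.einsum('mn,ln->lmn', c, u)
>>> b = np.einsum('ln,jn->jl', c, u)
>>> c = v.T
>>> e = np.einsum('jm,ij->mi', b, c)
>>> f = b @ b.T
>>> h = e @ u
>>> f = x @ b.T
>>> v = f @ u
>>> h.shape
(7, 17)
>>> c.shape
(31, 31)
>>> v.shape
(31, 17)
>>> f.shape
(31, 31)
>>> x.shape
(31, 7)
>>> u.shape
(31, 17)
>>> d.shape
(31, 7, 17)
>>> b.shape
(31, 7)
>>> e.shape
(7, 31)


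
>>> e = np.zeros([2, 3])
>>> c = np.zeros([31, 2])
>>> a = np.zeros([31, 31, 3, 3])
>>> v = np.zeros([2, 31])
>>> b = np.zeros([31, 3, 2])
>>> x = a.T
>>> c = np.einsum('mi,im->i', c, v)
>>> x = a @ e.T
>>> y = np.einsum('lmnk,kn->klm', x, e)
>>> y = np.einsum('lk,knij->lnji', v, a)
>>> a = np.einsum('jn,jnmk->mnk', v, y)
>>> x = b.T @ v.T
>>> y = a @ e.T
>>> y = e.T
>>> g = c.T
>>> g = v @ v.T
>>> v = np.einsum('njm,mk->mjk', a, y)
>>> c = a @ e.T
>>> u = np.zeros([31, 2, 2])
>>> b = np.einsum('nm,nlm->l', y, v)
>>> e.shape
(2, 3)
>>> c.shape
(3, 31, 2)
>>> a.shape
(3, 31, 3)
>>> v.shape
(3, 31, 2)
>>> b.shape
(31,)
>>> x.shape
(2, 3, 2)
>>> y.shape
(3, 2)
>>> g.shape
(2, 2)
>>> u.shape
(31, 2, 2)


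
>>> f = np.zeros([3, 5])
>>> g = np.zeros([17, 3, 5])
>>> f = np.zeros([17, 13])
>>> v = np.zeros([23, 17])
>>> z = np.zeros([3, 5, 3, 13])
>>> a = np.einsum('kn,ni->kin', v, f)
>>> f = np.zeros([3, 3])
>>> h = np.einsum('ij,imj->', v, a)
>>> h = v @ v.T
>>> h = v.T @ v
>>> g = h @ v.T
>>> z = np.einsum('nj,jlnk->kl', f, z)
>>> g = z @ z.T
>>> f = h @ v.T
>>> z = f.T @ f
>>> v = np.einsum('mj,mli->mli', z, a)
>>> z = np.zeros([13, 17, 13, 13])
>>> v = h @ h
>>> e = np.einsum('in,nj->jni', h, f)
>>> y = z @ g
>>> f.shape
(17, 23)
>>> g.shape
(13, 13)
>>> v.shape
(17, 17)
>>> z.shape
(13, 17, 13, 13)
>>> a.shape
(23, 13, 17)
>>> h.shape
(17, 17)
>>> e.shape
(23, 17, 17)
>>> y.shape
(13, 17, 13, 13)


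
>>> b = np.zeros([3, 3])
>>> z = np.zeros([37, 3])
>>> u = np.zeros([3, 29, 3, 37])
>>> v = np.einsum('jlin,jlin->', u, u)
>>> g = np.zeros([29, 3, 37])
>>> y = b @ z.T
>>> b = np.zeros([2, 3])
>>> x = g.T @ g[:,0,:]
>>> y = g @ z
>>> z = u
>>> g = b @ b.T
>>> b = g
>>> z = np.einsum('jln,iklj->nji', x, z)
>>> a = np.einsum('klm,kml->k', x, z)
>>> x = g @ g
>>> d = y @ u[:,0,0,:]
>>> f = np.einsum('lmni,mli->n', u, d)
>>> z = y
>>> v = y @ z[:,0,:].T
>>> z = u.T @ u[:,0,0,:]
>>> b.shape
(2, 2)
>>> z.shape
(37, 3, 29, 37)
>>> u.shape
(3, 29, 3, 37)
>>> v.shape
(29, 3, 29)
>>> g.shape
(2, 2)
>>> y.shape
(29, 3, 3)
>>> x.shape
(2, 2)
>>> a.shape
(37,)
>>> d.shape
(29, 3, 37)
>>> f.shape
(3,)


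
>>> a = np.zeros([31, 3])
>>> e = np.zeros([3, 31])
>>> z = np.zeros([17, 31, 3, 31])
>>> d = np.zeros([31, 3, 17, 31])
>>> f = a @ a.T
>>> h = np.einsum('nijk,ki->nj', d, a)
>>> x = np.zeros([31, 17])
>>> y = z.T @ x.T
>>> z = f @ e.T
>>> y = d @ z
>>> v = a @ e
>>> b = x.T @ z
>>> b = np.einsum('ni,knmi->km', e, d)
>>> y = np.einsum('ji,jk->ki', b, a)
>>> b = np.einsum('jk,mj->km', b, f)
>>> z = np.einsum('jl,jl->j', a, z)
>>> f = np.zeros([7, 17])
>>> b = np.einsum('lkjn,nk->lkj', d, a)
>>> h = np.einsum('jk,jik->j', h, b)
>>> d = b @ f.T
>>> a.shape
(31, 3)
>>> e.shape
(3, 31)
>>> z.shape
(31,)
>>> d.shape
(31, 3, 7)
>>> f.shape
(7, 17)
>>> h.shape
(31,)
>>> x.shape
(31, 17)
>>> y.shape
(3, 17)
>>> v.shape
(31, 31)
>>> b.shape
(31, 3, 17)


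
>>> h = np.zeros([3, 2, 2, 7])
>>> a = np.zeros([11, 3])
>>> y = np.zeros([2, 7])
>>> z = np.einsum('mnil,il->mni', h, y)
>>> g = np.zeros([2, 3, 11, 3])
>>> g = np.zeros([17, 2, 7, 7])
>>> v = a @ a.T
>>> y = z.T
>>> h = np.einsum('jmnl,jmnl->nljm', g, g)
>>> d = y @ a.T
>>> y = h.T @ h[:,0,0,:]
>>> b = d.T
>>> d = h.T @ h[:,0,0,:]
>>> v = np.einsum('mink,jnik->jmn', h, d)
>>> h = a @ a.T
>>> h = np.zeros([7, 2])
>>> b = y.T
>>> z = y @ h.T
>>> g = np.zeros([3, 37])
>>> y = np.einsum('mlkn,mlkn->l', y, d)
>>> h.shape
(7, 2)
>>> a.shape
(11, 3)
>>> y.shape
(17,)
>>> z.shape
(2, 17, 7, 7)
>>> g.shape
(3, 37)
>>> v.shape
(2, 7, 17)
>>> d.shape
(2, 17, 7, 2)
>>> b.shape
(2, 7, 17, 2)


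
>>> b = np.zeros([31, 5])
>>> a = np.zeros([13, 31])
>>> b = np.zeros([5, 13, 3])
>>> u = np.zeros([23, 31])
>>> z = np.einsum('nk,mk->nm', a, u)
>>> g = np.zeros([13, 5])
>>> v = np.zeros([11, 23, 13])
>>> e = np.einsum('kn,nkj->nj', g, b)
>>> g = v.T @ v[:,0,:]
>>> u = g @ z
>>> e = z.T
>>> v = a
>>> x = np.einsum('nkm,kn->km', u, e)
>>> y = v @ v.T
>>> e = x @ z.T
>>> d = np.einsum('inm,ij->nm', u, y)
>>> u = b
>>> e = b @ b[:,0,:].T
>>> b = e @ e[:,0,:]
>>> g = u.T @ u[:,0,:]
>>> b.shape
(5, 13, 5)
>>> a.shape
(13, 31)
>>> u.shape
(5, 13, 3)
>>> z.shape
(13, 23)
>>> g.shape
(3, 13, 3)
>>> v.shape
(13, 31)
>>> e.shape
(5, 13, 5)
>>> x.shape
(23, 23)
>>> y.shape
(13, 13)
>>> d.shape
(23, 23)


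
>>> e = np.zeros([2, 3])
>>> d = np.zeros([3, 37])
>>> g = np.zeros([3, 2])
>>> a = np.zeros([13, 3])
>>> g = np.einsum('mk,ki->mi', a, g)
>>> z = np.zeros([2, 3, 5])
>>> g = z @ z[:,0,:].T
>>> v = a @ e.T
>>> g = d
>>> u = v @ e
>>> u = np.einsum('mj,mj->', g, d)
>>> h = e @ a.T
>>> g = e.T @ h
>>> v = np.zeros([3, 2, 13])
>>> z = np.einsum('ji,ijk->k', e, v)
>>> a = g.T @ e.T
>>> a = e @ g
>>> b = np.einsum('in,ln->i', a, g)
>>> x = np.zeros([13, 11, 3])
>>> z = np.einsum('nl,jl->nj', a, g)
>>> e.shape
(2, 3)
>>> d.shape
(3, 37)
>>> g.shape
(3, 13)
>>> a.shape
(2, 13)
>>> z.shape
(2, 3)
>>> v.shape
(3, 2, 13)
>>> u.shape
()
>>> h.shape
(2, 13)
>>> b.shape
(2,)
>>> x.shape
(13, 11, 3)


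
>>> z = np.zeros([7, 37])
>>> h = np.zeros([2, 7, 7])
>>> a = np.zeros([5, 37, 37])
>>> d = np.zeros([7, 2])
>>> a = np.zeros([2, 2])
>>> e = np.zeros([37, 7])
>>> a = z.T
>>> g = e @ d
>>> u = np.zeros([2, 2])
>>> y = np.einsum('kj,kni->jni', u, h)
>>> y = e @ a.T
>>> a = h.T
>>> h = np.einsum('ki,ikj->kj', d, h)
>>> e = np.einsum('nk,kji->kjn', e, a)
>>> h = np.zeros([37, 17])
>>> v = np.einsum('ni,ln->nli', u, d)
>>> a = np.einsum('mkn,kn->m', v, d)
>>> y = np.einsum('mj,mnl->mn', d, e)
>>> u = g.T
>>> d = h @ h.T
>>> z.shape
(7, 37)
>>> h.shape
(37, 17)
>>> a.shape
(2,)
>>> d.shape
(37, 37)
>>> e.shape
(7, 7, 37)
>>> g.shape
(37, 2)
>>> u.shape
(2, 37)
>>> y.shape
(7, 7)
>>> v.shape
(2, 7, 2)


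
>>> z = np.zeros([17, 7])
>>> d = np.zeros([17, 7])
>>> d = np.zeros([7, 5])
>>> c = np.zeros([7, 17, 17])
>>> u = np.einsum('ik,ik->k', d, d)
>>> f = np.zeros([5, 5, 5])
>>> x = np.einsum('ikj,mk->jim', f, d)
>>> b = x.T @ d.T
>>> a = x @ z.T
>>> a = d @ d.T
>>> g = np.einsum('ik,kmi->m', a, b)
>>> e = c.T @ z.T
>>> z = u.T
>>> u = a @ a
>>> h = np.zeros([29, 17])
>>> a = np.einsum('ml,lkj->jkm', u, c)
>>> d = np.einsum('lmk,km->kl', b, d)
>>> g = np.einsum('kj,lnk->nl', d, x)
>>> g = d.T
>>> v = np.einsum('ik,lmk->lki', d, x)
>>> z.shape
(5,)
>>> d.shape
(7, 7)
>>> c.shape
(7, 17, 17)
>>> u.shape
(7, 7)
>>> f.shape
(5, 5, 5)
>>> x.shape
(5, 5, 7)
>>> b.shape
(7, 5, 7)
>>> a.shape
(17, 17, 7)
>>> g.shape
(7, 7)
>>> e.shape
(17, 17, 17)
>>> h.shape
(29, 17)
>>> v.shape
(5, 7, 7)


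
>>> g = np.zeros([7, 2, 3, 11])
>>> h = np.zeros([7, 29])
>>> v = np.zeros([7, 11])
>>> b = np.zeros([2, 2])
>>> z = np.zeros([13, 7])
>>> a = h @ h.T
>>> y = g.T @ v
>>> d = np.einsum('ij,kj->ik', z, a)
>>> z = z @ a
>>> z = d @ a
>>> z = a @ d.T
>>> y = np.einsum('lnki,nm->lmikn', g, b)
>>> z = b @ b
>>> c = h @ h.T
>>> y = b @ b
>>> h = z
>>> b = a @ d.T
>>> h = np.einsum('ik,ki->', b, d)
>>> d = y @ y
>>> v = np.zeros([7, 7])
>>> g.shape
(7, 2, 3, 11)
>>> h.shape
()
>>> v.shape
(7, 7)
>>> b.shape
(7, 13)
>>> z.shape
(2, 2)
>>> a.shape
(7, 7)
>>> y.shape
(2, 2)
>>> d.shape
(2, 2)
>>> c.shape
(7, 7)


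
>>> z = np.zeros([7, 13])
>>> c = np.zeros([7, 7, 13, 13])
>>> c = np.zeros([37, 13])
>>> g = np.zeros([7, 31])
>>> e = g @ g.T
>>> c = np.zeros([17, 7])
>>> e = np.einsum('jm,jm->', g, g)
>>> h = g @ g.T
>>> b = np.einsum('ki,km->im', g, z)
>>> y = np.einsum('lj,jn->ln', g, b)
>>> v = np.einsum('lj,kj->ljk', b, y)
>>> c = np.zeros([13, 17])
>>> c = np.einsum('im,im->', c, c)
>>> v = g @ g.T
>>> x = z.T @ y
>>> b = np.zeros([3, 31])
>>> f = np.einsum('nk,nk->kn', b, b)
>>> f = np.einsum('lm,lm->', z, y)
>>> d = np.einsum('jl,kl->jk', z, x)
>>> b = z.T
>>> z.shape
(7, 13)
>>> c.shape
()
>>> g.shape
(7, 31)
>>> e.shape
()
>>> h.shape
(7, 7)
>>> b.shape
(13, 7)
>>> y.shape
(7, 13)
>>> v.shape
(7, 7)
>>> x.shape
(13, 13)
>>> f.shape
()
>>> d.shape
(7, 13)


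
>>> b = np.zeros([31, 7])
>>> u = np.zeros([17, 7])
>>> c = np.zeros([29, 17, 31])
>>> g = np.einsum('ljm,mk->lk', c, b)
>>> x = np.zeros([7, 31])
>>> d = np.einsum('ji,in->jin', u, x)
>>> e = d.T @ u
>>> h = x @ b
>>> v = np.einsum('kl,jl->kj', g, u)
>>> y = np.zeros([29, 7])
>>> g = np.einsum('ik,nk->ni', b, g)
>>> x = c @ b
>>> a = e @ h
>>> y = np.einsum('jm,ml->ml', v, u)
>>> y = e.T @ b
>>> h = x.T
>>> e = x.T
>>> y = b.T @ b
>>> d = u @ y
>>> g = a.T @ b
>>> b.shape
(31, 7)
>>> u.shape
(17, 7)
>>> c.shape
(29, 17, 31)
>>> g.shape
(7, 7, 7)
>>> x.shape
(29, 17, 7)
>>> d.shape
(17, 7)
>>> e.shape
(7, 17, 29)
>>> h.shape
(7, 17, 29)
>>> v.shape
(29, 17)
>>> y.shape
(7, 7)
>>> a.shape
(31, 7, 7)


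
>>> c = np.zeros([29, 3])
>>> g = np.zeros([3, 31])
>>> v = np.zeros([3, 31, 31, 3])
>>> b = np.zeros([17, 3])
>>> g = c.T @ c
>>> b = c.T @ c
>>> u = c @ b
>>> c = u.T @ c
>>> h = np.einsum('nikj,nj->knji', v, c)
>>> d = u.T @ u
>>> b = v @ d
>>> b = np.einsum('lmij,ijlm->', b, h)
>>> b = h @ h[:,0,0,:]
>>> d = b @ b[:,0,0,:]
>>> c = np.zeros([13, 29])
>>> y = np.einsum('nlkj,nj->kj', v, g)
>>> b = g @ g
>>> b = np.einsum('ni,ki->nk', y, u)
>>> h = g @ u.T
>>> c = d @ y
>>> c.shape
(31, 3, 3, 3)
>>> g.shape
(3, 3)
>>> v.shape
(3, 31, 31, 3)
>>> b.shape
(31, 29)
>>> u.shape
(29, 3)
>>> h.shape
(3, 29)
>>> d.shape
(31, 3, 3, 31)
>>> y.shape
(31, 3)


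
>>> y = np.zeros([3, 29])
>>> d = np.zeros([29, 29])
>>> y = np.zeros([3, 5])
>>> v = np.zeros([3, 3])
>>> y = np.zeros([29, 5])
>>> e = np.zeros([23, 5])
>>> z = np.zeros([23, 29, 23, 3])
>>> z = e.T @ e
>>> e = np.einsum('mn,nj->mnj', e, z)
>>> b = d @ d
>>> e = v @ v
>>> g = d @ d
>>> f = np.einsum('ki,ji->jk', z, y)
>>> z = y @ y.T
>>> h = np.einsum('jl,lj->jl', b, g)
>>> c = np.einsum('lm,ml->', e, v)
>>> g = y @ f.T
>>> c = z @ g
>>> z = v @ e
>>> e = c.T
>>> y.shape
(29, 5)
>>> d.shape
(29, 29)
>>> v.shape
(3, 3)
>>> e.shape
(29, 29)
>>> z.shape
(3, 3)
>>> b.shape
(29, 29)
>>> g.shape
(29, 29)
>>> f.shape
(29, 5)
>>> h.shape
(29, 29)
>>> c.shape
(29, 29)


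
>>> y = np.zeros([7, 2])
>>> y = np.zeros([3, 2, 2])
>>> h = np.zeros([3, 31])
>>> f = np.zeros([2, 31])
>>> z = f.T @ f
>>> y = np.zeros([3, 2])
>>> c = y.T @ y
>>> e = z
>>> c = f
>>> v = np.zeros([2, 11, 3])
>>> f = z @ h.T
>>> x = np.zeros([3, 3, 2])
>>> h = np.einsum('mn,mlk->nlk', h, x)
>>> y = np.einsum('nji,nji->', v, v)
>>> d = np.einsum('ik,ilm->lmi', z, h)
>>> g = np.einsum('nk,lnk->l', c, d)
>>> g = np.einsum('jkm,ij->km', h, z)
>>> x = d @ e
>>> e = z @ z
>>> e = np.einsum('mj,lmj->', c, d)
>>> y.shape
()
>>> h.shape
(31, 3, 2)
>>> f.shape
(31, 3)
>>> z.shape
(31, 31)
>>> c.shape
(2, 31)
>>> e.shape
()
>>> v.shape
(2, 11, 3)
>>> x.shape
(3, 2, 31)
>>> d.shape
(3, 2, 31)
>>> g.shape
(3, 2)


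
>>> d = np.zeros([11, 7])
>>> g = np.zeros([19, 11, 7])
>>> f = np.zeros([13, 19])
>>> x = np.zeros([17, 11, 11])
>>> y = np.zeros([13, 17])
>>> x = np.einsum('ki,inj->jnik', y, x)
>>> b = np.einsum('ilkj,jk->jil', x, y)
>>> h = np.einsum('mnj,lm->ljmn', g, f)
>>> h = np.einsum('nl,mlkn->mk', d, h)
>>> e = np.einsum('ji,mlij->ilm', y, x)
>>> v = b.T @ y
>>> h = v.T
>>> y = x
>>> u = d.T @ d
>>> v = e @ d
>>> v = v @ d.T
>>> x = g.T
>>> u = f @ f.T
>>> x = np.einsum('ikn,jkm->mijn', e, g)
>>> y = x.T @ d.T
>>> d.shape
(11, 7)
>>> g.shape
(19, 11, 7)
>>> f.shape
(13, 19)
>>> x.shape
(7, 17, 19, 11)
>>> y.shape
(11, 19, 17, 11)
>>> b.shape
(13, 11, 11)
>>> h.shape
(17, 11, 11)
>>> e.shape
(17, 11, 11)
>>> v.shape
(17, 11, 11)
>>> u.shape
(13, 13)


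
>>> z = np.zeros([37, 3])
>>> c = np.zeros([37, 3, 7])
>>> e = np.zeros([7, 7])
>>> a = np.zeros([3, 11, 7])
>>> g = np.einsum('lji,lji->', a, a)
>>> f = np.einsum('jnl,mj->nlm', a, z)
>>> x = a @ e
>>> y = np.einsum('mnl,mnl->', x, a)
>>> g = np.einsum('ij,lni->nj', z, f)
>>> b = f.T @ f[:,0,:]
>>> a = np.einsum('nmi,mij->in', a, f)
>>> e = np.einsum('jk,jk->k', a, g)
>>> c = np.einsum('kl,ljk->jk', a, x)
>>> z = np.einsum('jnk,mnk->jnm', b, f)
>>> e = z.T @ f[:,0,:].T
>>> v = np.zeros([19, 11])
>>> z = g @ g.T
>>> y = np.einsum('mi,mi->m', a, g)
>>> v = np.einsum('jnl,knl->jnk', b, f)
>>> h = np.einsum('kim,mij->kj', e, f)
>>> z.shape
(7, 7)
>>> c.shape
(11, 7)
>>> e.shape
(11, 7, 11)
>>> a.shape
(7, 3)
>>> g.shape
(7, 3)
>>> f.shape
(11, 7, 37)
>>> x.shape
(3, 11, 7)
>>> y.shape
(7,)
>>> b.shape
(37, 7, 37)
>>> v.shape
(37, 7, 11)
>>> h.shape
(11, 37)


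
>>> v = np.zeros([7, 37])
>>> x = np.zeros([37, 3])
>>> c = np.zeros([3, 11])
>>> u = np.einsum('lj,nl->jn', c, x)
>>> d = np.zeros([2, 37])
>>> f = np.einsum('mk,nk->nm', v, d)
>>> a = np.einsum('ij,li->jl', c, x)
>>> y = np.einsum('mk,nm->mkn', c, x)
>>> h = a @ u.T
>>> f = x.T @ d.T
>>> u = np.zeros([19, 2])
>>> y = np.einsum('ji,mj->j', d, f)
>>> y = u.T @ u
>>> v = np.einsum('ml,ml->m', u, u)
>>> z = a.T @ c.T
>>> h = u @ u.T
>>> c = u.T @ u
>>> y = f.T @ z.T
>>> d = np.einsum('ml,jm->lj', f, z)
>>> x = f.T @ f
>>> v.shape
(19,)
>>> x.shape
(2, 2)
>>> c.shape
(2, 2)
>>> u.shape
(19, 2)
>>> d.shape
(2, 37)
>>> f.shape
(3, 2)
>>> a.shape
(11, 37)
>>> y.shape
(2, 37)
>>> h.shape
(19, 19)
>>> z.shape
(37, 3)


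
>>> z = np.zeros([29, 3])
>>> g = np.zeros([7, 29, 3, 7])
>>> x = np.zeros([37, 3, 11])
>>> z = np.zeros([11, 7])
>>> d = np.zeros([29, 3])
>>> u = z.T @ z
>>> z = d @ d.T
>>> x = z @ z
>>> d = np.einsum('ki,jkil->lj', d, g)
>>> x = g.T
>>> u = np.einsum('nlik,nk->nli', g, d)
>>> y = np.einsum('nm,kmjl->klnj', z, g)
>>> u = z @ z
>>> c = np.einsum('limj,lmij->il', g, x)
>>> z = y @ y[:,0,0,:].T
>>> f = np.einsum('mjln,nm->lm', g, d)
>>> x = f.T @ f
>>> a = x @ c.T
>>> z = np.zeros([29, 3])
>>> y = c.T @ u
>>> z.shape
(29, 3)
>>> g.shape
(7, 29, 3, 7)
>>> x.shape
(7, 7)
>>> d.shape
(7, 7)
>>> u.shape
(29, 29)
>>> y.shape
(7, 29)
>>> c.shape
(29, 7)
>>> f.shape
(3, 7)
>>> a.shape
(7, 29)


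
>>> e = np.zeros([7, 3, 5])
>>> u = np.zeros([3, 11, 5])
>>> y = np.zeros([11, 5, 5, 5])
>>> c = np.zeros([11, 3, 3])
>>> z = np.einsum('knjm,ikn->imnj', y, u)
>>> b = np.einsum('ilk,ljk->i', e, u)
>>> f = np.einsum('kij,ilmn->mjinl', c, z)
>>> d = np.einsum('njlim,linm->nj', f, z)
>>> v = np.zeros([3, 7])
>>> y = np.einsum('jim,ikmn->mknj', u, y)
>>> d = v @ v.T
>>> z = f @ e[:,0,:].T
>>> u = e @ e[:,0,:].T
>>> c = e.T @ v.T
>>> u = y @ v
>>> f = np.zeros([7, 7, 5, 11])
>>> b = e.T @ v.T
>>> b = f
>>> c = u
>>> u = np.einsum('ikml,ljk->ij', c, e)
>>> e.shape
(7, 3, 5)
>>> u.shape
(5, 3)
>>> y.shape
(5, 5, 5, 3)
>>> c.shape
(5, 5, 5, 7)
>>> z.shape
(5, 3, 3, 5, 7)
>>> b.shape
(7, 7, 5, 11)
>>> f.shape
(7, 7, 5, 11)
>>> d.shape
(3, 3)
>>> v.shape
(3, 7)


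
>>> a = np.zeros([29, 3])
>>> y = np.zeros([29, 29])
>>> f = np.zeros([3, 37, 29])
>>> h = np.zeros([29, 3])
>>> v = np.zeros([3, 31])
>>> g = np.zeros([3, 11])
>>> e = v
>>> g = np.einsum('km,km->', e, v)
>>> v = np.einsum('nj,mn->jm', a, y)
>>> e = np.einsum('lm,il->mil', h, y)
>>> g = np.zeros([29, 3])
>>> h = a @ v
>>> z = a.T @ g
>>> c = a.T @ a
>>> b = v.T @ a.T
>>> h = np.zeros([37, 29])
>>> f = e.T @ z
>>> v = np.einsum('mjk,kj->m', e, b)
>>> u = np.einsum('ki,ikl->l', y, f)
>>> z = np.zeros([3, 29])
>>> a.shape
(29, 3)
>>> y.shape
(29, 29)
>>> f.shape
(29, 29, 3)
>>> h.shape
(37, 29)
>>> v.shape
(3,)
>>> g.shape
(29, 3)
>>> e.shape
(3, 29, 29)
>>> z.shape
(3, 29)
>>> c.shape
(3, 3)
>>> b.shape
(29, 29)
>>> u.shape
(3,)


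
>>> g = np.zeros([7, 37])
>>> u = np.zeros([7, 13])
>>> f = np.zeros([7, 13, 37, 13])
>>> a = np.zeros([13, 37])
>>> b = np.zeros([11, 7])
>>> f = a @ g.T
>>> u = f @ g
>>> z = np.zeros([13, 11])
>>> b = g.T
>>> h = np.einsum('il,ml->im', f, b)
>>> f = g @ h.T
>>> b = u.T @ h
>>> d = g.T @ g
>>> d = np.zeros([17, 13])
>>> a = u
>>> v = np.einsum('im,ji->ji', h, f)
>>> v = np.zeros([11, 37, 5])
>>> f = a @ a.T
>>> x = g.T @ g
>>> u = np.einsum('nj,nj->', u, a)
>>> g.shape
(7, 37)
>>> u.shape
()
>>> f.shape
(13, 13)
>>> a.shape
(13, 37)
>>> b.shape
(37, 37)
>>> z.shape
(13, 11)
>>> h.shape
(13, 37)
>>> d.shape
(17, 13)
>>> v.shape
(11, 37, 5)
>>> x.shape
(37, 37)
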